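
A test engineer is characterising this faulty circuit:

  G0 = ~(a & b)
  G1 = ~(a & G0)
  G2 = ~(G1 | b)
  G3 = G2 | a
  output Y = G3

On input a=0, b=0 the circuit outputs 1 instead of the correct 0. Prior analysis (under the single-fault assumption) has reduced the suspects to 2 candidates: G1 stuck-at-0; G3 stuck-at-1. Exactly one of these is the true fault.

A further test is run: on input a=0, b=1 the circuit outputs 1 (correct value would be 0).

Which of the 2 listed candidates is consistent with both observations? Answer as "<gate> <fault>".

G3 stuck-at-1

Evaluate each candidate on input a=0, b=1:
  G1 stuck-at-0: G0=1, G1=0 [stuck-at-0], G2=0, G3=0 → 0 — eliminated
  G3 stuck-at-1: G0=1, G1=1, G2=0, G3=1 [stuck-at-1] → 1 — matches
Only G3 stuck-at-1 reproduces the observed 1.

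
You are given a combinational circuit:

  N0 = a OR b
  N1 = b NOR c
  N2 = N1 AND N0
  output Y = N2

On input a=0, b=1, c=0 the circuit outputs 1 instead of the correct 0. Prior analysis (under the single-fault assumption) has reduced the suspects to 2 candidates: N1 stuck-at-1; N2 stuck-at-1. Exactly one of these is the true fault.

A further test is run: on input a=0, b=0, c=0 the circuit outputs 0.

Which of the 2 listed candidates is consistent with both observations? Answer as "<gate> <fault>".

N1 stuck-at-1

Evaluate each candidate on input a=0, b=0, c=0:
  N1 stuck-at-1: N0=0, N1=1 [stuck-at-1], N2=0 → 0 — matches
  N2 stuck-at-1: N0=0, N1=1, N2=1 [stuck-at-1] → 1 — eliminated
Only N1 stuck-at-1 reproduces the observed 0.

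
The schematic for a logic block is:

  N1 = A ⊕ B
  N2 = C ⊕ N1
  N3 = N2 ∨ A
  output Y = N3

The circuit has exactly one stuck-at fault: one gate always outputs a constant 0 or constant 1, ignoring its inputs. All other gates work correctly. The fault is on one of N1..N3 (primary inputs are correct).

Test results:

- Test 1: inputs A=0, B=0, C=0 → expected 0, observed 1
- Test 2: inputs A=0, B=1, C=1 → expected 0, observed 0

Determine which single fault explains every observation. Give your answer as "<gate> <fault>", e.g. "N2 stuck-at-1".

Fault-free values for test 1 (A=0, B=0, C=0): N1=0, N2=0, N3=0, giving Y=0. Observed 1.
Test 1: faults giving observed 1 are {N1 stuck-at-1, N2 stuck-at-1, N3 stuck-at-1}.
Test 2 (A=0, B=1, C=1): fault-free N1=1, N2=0, N3=0 → 0; observed 0. Eliminates N2 stuck-at-1, N3 stuck-at-1.
Only N1 stuck-at-1 is consistent with every test.

N1 stuck-at-1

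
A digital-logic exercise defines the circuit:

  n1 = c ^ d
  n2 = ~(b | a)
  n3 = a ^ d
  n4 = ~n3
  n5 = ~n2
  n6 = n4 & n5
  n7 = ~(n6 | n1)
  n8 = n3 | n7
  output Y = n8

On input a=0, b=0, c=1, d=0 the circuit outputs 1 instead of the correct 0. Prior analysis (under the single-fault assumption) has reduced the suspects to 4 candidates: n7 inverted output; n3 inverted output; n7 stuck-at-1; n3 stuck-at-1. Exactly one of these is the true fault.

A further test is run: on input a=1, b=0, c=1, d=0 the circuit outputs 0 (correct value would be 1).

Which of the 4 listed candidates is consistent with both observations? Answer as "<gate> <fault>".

n3 inverted output

Evaluate each candidate on input a=1, b=0, c=1, d=0:
  n7 inverted output: n1=1, n2=0, n3=1, n4=0, n5=1, n6=0, n7=1 [inverted output], n8=1 → 1 — eliminated
  n3 inverted output: n1=1, n2=0, n3=0 [inverted output], n4=1, n5=1, n6=1, n7=0, n8=0 → 0 — matches
  n7 stuck-at-1: n1=1, n2=0, n3=1, n4=0, n5=1, n6=0, n7=1 [stuck-at-1], n8=1 → 1 — eliminated
  n3 stuck-at-1: n1=1, n2=0, n3=1 [stuck-at-1], n4=0, n5=1, n6=0, n7=0, n8=1 → 1 — eliminated
Only n3 inverted output reproduces the observed 0.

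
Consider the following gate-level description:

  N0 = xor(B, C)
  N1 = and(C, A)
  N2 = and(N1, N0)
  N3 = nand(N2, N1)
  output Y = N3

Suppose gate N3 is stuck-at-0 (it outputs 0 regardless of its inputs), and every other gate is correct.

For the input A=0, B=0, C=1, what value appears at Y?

0

Propagate with N3 forced: N0=1, N1=0, N2=0, N3=0 [stuck-at-0].
So Y = 0. (Without the fault it would be 1.)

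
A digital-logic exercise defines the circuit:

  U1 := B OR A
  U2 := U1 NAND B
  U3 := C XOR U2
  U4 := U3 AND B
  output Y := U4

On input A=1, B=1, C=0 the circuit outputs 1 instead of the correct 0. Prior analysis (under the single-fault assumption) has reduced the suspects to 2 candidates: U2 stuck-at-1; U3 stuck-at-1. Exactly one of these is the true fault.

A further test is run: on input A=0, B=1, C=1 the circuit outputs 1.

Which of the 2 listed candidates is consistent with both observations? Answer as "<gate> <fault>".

U3 stuck-at-1

Evaluate each candidate on input A=0, B=1, C=1:
  U2 stuck-at-1: U1=1, U2=1 [stuck-at-1], U3=0, U4=0 → 0 — eliminated
  U3 stuck-at-1: U1=1, U2=0, U3=1 [stuck-at-1], U4=1 → 1 — matches
Only U3 stuck-at-1 reproduces the observed 1.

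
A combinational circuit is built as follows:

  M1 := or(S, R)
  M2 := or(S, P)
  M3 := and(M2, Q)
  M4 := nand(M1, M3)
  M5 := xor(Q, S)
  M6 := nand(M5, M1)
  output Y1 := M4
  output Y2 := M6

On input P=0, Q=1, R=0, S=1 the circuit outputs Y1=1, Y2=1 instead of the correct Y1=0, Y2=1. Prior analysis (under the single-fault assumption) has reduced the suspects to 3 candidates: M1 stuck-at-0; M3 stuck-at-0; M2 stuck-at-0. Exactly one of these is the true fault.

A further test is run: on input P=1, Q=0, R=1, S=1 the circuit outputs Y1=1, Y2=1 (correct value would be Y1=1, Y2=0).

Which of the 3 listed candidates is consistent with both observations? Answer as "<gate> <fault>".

Evaluate each candidate on input P=1, Q=0, R=1, S=1:
  M1 stuck-at-0: M1=0 [stuck-at-0], M2=1, M3=0, M4=1, M5=1, M6=1 → Y1=1, Y2=1 — matches
  M3 stuck-at-0: M1=1, M2=1, M3=0 [stuck-at-0], M4=1, M5=1, M6=0 → Y1=1, Y2=0 — eliminated
  M2 stuck-at-0: M1=1, M2=0 [stuck-at-0], M3=0, M4=1, M5=1, M6=0 → Y1=1, Y2=0 — eliminated
Only M1 stuck-at-0 reproduces the observed Y1=1, Y2=1.

M1 stuck-at-0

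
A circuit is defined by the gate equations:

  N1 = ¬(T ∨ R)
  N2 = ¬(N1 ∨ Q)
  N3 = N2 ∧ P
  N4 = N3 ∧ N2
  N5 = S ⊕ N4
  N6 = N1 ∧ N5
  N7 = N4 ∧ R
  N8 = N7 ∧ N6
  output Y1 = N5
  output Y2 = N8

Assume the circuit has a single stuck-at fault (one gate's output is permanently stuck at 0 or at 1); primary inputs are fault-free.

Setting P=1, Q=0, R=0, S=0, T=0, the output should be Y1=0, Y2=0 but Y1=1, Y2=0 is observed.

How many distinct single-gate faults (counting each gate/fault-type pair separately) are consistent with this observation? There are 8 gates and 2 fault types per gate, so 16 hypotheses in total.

4

Fault-free: N1=1, N2=0, N3=0, N4=0, N5=0, N6=0, N7=0, N8=0 → Y1=0, Y2=0. Observed Y1=1, Y2=0.
  N1: stuck-at-0 ✓; others ✗
  N2: stuck-at-1 ✓; others ✗
  N3: none of the 2 fault types match ✗
  N4: stuck-at-1 ✓; others ✗
  N5: stuck-at-1 ✓; others ✗
  N6: none of the 2 fault types match ✗
  N7: none of the 2 fault types match ✗
  N8: none of the 2 fault types match ✗
Consistent faults: {N1 stuck-at-0, N2 stuck-at-1, N4 stuck-at-1, N5 stuck-at-1} — 4 in all.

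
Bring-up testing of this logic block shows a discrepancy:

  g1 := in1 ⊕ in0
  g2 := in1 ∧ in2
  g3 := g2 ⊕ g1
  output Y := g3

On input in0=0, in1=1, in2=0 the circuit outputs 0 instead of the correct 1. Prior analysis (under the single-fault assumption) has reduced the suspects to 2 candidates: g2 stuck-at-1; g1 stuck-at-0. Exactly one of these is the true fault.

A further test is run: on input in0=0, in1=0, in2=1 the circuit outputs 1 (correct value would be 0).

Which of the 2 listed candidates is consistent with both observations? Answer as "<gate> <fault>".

g2 stuck-at-1

Evaluate each candidate on input in0=0, in1=0, in2=1:
  g2 stuck-at-1: g1=0, g2=1 [stuck-at-1], g3=1 → 1 — matches
  g1 stuck-at-0: g1=0 [stuck-at-0], g2=0, g3=0 → 0 — eliminated
Only g2 stuck-at-1 reproduces the observed 1.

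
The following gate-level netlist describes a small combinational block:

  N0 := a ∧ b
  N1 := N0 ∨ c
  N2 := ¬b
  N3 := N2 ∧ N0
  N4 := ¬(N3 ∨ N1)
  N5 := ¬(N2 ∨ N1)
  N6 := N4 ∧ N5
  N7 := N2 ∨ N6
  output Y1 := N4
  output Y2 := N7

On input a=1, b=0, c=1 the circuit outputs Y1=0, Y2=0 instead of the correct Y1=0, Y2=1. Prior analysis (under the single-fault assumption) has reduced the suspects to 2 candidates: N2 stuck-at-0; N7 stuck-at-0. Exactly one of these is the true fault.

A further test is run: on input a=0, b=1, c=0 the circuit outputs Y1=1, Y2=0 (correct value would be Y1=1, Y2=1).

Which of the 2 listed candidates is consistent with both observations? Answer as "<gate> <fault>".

N7 stuck-at-0

Evaluate each candidate on input a=0, b=1, c=0:
  N2 stuck-at-0: N0=0, N1=0, N2=0 [stuck-at-0], N3=0, N4=1, N5=1, N6=1, N7=1 → Y1=1, Y2=1 — eliminated
  N7 stuck-at-0: N0=0, N1=0, N2=0, N3=0, N4=1, N5=1, N6=1, N7=0 [stuck-at-0] → Y1=1, Y2=0 — matches
Only N7 stuck-at-0 reproduces the observed Y1=1, Y2=0.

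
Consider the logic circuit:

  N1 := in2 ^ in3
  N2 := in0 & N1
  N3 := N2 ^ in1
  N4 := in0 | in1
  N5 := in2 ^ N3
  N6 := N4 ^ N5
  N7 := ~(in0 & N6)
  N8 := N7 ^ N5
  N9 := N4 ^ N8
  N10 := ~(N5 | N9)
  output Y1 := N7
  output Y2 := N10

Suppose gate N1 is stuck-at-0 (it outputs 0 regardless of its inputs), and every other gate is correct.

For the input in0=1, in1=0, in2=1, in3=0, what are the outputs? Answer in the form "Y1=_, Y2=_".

Y1=1, Y2=0

Propagate with N1 forced: N1=0 [stuck-at-0], N2=0, N3=0, N4=1, N5=1, N6=0, N7=1, N8=0, N9=1, N10=0.
So the outputs are Y1=1, Y2=0. (Without the fault they would be Y1=0, Y2=0.)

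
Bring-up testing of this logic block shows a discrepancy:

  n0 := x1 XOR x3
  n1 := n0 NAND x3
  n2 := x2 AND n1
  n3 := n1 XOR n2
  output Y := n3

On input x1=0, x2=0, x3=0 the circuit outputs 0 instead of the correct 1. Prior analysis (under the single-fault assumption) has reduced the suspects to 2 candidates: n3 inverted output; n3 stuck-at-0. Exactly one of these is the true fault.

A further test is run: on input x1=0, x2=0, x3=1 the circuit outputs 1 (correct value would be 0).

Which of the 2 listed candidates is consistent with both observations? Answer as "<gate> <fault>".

n3 inverted output

Evaluate each candidate on input x1=0, x2=0, x3=1:
  n3 inverted output: n0=1, n1=0, n2=0, n3=1 [inverted output] → 1 — matches
  n3 stuck-at-0: n0=1, n1=0, n2=0, n3=0 [stuck-at-0] → 0 — eliminated
Only n3 inverted output reproduces the observed 1.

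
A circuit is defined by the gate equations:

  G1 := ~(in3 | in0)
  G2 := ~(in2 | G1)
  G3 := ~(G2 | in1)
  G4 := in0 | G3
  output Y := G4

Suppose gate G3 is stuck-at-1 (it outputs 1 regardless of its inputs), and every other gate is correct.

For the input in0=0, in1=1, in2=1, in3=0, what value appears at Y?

Propagate with G3 forced: G1=1, G2=0, G3=1 [stuck-at-1], G4=1.
So Y = 1. (Without the fault it would be 0.)

1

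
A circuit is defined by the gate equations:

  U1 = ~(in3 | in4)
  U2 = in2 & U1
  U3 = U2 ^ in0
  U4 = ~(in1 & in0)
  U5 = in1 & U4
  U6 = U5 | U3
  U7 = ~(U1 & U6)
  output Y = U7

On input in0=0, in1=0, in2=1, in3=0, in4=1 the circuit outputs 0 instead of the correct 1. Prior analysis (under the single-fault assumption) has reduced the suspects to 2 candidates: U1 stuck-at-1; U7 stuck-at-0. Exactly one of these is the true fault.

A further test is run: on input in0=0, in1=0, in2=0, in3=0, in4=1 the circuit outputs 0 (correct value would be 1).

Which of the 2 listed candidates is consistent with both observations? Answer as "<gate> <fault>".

Evaluate each candidate on input in0=0, in1=0, in2=0, in3=0, in4=1:
  U1 stuck-at-1: U1=1 [stuck-at-1], U2=0, U3=0, U4=1, U5=0, U6=0, U7=1 → 1 — eliminated
  U7 stuck-at-0: U1=0, U2=0, U3=0, U4=1, U5=0, U6=0, U7=0 [stuck-at-0] → 0 — matches
Only U7 stuck-at-0 reproduces the observed 0.

U7 stuck-at-0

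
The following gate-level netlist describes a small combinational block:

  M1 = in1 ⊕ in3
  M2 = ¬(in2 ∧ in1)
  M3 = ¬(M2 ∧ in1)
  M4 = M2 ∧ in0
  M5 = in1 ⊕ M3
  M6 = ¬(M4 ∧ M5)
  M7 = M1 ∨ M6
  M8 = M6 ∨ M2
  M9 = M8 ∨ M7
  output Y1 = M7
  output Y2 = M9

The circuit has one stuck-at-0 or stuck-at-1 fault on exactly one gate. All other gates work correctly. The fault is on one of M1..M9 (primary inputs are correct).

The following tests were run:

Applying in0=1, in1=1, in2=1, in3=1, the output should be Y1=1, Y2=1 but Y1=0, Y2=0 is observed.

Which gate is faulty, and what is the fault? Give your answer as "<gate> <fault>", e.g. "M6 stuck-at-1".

M6 stuck-at-0

Fault-free values for test 1 (in0=1, in1=1, in2=1, in3=1): M1=0, M2=0, M3=1, M4=0, M5=0, M6=1, M7=1, M8=1, M9=1, giving Y1=1, Y2=1. Observed Y1=0, Y2=0.
Test 1: faults giving observed Y1=0, Y2=0 are {M6 stuck-at-0}.
Only M6 stuck-at-0 is consistent with every test.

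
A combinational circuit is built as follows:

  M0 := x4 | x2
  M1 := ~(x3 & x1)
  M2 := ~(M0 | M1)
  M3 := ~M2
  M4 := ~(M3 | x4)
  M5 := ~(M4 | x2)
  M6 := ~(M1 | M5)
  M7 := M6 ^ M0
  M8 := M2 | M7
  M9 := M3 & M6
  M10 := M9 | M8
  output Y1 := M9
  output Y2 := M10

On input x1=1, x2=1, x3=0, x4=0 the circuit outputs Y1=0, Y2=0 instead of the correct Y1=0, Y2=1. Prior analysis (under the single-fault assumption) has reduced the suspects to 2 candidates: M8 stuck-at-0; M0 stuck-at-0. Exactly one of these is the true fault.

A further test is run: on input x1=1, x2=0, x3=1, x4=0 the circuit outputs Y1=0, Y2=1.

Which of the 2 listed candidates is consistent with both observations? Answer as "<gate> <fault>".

M0 stuck-at-0

Evaluate each candidate on input x1=1, x2=0, x3=1, x4=0:
  M8 stuck-at-0: M0=0, M1=0, M2=1, M3=0, M4=1, M5=0, M6=1, M7=1, M8=0 [stuck-at-0], M9=0, M10=0 → Y1=0, Y2=0 — eliminated
  M0 stuck-at-0: M0=0 [stuck-at-0], M1=0, M2=1, M3=0, M4=1, M5=0, M6=1, M7=1, M8=1, M9=0, M10=1 → Y1=0, Y2=1 — matches
Only M0 stuck-at-0 reproduces the observed Y1=0, Y2=1.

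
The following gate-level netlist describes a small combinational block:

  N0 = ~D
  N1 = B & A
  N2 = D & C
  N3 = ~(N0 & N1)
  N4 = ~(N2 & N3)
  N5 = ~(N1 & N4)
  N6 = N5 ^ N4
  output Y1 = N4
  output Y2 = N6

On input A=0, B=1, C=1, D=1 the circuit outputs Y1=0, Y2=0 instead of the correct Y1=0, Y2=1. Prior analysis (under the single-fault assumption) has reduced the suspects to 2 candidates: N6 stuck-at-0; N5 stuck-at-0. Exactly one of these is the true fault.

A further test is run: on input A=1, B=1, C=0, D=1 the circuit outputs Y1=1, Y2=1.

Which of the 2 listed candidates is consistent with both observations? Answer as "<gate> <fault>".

N5 stuck-at-0

Evaluate each candidate on input A=1, B=1, C=0, D=1:
  N6 stuck-at-0: N0=0, N1=1, N2=0, N3=1, N4=1, N5=0, N6=0 [stuck-at-0] → Y1=1, Y2=0 — eliminated
  N5 stuck-at-0: N0=0, N1=1, N2=0, N3=1, N4=1, N5=0 [stuck-at-0], N6=1 → Y1=1, Y2=1 — matches
Only N5 stuck-at-0 reproduces the observed Y1=1, Y2=1.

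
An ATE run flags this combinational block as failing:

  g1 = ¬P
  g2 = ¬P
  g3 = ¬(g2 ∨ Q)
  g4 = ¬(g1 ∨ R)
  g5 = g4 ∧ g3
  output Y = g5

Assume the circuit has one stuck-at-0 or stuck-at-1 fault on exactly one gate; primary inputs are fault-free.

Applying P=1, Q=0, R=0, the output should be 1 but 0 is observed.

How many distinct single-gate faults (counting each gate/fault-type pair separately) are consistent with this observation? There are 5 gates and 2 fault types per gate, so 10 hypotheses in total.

Fault-free: g1=0, g2=0, g3=1, g4=1, g5=1 → 1. Observed 0.
  g1 stuck-at-0: output 1 ✗
  g1 stuck-at-1: output 0 ✓
  g2 stuck-at-0: output 1 ✗
  g2 stuck-at-1: output 0 ✓
  g3 stuck-at-0: output 0 ✓
  g3 stuck-at-1: output 1 ✗
  g4 stuck-at-0: output 0 ✓
  g4 stuck-at-1: output 1 ✗
  g5 stuck-at-0: output 0 ✓
  g5 stuck-at-1: output 1 ✗
Consistent faults: {g1 stuck-at-1, g2 stuck-at-1, g3 stuck-at-0, g4 stuck-at-0, g5 stuck-at-0} — 5 in all.

5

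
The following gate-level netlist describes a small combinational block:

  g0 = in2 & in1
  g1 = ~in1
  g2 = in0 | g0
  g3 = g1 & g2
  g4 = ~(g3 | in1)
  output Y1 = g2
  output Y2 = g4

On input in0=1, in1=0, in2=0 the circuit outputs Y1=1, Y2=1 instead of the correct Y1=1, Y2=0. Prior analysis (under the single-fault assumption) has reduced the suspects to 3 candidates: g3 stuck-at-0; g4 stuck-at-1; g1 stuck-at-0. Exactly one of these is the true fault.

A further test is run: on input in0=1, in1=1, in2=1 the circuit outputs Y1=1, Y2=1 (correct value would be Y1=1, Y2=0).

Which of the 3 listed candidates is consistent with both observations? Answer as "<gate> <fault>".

g4 stuck-at-1

Evaluate each candidate on input in0=1, in1=1, in2=1:
  g3 stuck-at-0: g0=1, g1=0, g2=1, g3=0 [stuck-at-0], g4=0 → Y1=1, Y2=0 — eliminated
  g4 stuck-at-1: g0=1, g1=0, g2=1, g3=0, g4=1 [stuck-at-1] → Y1=1, Y2=1 — matches
  g1 stuck-at-0: g0=1, g1=0 [stuck-at-0], g2=1, g3=0, g4=0 → Y1=1, Y2=0 — eliminated
Only g4 stuck-at-1 reproduces the observed Y1=1, Y2=1.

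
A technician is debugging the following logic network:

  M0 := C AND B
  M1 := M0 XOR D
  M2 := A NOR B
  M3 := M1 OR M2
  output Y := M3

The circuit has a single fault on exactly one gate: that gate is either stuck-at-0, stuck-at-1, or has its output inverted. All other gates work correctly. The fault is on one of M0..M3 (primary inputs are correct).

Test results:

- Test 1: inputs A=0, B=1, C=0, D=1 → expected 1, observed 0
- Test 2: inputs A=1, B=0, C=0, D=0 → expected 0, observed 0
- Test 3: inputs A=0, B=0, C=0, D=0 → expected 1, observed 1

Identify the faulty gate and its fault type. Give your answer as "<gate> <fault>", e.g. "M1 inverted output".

M1 stuck-at-0

Fault-free values for test 1 (A=0, B=1, C=0, D=1): M0=0, M1=1, M2=0, M3=1, giving Y=1. Observed 0.
Test 1: faults giving observed 0 are {M0 stuck-at-1, M0 inverted output, M1 stuck-at-0, M1 inverted output, M3 stuck-at-0, M3 inverted output}.
Test 2 (A=1, B=0, C=0, D=0): fault-free M0=0, M1=0, M2=0, M3=0 → 0; observed 0. Eliminates M0 stuck-at-1, M0 inverted output, M1 inverted output, M3 inverted output.
Test 3 (A=0, B=0, C=0, D=0): fault-free M0=0, M1=0, M2=1, M3=1 → 1; observed 1. Eliminates M3 stuck-at-0.
Only M1 stuck-at-0 is consistent with every test.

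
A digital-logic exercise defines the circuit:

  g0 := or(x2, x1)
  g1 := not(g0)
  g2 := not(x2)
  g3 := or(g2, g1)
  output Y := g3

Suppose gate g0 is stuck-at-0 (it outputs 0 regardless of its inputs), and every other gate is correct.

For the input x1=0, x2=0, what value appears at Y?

1

Propagate with g0 forced: g0=0 [stuck-at-0], g1=1, g2=1, g3=1.
So Y = 1. (Same as the fault-free value — the fault is masked on this input.)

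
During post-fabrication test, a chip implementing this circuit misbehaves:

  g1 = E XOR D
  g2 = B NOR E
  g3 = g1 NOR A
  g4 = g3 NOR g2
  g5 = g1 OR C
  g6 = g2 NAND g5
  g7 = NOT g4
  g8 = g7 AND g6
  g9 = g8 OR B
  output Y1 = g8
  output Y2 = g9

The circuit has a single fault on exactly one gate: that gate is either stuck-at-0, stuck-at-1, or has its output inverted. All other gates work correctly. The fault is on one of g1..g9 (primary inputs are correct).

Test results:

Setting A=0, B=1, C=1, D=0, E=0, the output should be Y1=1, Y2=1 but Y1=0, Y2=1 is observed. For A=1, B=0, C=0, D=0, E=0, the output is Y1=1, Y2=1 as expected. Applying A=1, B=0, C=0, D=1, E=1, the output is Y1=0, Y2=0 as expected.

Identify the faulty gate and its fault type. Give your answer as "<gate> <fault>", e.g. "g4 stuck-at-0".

Fault-free values for test 1 (A=0, B=1, C=1, D=0, E=0): g1=0, g2=0, g3=1, g4=0, g5=1, g6=1, g7=1, g8=1, g9=1, giving Y1=1, Y2=1. Observed Y1=0, Y2=1.
Test 1: faults giving observed Y1=0, Y2=1 are {g1 stuck-at-1, g1 inverted output, g2 stuck-at-1, g2 inverted output, g3 stuck-at-0, g3 inverted output, g4 stuck-at-1, g4 inverted output, g6 stuck-at-0, g6 inverted output, g7 stuck-at-0, g7 inverted output, g8 stuck-at-0, g8 inverted output}.
Test 2 (A=1, B=0, C=0, D=0, E=0): fault-free g1=0, g2=1, g3=0, g4=0, g5=0, g6=1, g7=1, g8=1, g9=1 → Y1=1, Y2=1; observed Y1=1, Y2=1. Eliminates g1 stuck-at-1, g1 inverted output, g2 inverted output, g4 stuck-at-1, g4 inverted output, g6 stuck-at-0, g6 inverted output, g7 stuck-at-0, g7 inverted output, g8 stuck-at-0, g8 inverted output.
Test 3 (A=1, B=0, C=0, D=1, E=1): fault-free g1=0, g2=0, g3=0, g4=1, g5=0, g6=1, g7=0, g8=0, g9=0 → Y1=0, Y2=0; observed Y1=0, Y2=0. Eliminates g2 stuck-at-1, g3 inverted output.
Only g3 stuck-at-0 is consistent with every test.

g3 stuck-at-0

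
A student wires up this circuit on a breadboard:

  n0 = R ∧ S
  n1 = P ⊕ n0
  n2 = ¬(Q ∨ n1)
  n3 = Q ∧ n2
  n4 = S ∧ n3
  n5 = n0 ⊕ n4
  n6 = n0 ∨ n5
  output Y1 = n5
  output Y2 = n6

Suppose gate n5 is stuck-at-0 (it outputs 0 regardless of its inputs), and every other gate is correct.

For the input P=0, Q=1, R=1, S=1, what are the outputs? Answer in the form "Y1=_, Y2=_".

Y1=0, Y2=1

Propagate with n5 forced: n0=1, n1=1, n2=0, n3=0, n4=0, n5=0 [stuck-at-0], n6=1.
So the outputs are Y1=0, Y2=1. (Without the fault they would be Y1=1, Y2=1.)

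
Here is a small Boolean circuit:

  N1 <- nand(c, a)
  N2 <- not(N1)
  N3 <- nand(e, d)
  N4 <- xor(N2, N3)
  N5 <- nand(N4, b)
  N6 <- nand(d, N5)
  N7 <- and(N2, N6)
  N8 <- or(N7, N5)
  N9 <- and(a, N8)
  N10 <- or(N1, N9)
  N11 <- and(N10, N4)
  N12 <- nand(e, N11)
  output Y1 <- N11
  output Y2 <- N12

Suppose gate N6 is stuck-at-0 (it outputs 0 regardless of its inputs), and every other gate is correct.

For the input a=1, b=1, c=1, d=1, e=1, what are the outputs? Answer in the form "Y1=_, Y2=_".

Y1=0, Y2=1

Propagate with N6 forced: N1=0, N2=1, N3=0, N4=1, N5=0, N6=0 [stuck-at-0], N7=0, N8=0, N9=0, N10=0, N11=0, N12=1.
So the outputs are Y1=0, Y2=1. (Without the fault they would be Y1=1, Y2=0.)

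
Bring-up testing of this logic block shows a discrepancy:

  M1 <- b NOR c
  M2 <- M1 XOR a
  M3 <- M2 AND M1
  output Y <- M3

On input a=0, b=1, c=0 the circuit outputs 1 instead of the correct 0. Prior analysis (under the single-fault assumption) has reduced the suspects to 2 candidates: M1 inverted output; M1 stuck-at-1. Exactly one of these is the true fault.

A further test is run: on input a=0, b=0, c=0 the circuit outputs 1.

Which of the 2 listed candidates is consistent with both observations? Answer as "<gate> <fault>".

Evaluate each candidate on input a=0, b=0, c=0:
  M1 inverted output: M1=0 [inverted output], M2=0, M3=0 → 0 — eliminated
  M1 stuck-at-1: M1=1 [stuck-at-1], M2=1, M3=1 → 1 — matches
Only M1 stuck-at-1 reproduces the observed 1.

M1 stuck-at-1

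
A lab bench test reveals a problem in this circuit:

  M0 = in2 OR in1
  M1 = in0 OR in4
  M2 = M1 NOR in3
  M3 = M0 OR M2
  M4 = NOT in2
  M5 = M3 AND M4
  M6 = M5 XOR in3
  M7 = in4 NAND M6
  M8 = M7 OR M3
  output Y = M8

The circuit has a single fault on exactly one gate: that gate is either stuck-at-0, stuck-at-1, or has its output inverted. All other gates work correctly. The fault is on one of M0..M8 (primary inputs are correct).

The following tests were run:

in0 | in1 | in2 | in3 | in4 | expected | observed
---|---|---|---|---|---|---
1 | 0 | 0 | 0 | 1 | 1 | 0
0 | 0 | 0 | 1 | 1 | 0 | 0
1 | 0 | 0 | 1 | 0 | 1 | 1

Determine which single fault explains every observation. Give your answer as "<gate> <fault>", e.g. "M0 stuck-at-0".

M6 stuck-at-1

Fault-free values for test 1 (in0=1, in1=0, in2=0, in3=0, in4=1): M0=0, M1=1, M2=0, M3=0, M4=1, M5=0, M6=0, M7=1, M8=1, giving Y=1. Observed 0.
Test 1: faults giving observed 0 are {M5 stuck-at-1, M5 inverted output, M6 stuck-at-1, M6 inverted output, M7 stuck-at-0, M7 inverted output, M8 stuck-at-0, M8 inverted output}.
Test 2 (in0=0, in1=0, in2=0, in3=1, in4=1): fault-free M0=0, M1=1, M2=0, M3=0, M4=1, M5=0, M6=1, M7=0, M8=0 → 0; observed 0. Eliminates M5 stuck-at-1, M5 inverted output, M6 inverted output, M7 inverted output, M8 inverted output.
Test 3 (in0=1, in1=0, in2=0, in3=1, in4=0): fault-free M0=0, M1=1, M2=0, M3=0, M4=1, M5=0, M6=1, M7=1, M8=1 → 1; observed 1. Eliminates M7 stuck-at-0, M8 stuck-at-0.
Only M6 stuck-at-1 is consistent with every test.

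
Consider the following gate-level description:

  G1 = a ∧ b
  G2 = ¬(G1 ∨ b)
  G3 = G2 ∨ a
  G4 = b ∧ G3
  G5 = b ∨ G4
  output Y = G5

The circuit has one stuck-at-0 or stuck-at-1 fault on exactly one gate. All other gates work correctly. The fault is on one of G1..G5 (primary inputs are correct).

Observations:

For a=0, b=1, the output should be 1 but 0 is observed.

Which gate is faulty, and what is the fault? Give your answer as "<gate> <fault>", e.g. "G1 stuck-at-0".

Fault-free values for test 1 (a=0, b=1): G1=0, G2=0, G3=0, G4=0, G5=1, giving Y=1. Observed 0.
Test 1: faults giving observed 0 are {G5 stuck-at-0}.
Only G5 stuck-at-0 is consistent with every test.

G5 stuck-at-0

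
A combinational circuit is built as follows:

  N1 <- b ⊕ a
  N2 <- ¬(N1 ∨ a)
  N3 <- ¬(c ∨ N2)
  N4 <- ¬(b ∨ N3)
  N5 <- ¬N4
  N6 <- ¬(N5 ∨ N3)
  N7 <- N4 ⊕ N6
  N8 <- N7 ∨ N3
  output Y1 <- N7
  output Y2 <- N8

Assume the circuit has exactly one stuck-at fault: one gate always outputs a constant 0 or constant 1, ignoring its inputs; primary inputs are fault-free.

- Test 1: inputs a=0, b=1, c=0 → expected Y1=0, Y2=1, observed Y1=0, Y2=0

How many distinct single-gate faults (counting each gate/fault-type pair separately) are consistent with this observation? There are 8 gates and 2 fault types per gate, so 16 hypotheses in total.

Fault-free: N1=1, N2=0, N3=1, N4=0, N5=1, N6=0, N7=0, N8=1 → Y1=0, Y2=1. Observed Y1=0, Y2=0.
  N1: stuck-at-0 ✓; others ✗
  N2: stuck-at-1 ✓; others ✗
  N3: stuck-at-0 ✓; others ✗
  N4: none of the 2 fault types match ✗
  N5: none of the 2 fault types match ✗
  N6: none of the 2 fault types match ✗
  N7: none of the 2 fault types match ✗
  N8: stuck-at-0 ✓; others ✗
Consistent faults: {N1 stuck-at-0, N2 stuck-at-1, N3 stuck-at-0, N8 stuck-at-0} — 4 in all.

4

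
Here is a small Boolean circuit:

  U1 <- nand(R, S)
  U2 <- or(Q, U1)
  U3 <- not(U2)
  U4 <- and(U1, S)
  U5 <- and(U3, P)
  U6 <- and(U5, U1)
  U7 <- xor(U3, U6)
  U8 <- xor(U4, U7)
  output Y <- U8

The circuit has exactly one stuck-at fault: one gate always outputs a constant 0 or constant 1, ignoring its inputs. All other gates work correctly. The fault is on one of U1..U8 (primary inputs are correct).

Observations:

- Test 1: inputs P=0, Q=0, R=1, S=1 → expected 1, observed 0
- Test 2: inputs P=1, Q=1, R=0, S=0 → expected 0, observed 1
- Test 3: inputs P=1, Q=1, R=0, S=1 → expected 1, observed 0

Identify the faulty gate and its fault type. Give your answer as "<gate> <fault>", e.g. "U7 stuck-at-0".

U6 stuck-at-1

Fault-free values for test 1 (P=0, Q=0, R=1, S=1): U1=0, U2=0, U3=1, U4=0, U5=0, U6=0, U7=1, U8=1, giving Y=1. Observed 0.
Test 1: faults giving observed 0 are {U2 stuck-at-1, U3 stuck-at-0, U4 stuck-at-1, U6 stuck-at-1, U7 stuck-at-0, U8 stuck-at-0}.
Test 2 (P=1, Q=1, R=0, S=0): fault-free U1=1, U2=1, U3=0, U4=0, U5=0, U6=0, U7=0, U8=0 → 0; observed 1. Eliminates U2 stuck-at-1, U3 stuck-at-0, U7 stuck-at-0, U8 stuck-at-0.
Test 3 (P=1, Q=1, R=0, S=1): fault-free U1=1, U2=1, U3=0, U4=1, U5=0, U6=0, U7=0, U8=1 → 1; observed 0. Eliminates U4 stuck-at-1.
Only U6 stuck-at-1 is consistent with every test.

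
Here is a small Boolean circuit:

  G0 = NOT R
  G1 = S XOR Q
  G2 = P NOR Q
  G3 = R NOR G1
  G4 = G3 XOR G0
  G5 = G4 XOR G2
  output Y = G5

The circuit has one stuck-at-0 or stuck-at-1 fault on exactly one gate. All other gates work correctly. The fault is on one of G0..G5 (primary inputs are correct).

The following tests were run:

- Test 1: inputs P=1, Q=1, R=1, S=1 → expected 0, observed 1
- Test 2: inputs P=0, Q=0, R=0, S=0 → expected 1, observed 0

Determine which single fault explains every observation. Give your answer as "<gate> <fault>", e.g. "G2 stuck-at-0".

G4 stuck-at-1

Fault-free values for test 1 (P=1, Q=1, R=1, S=1): G0=0, G1=0, G2=0, G3=0, G4=0, G5=0, giving Y=0. Observed 1.
Test 1: faults giving observed 1 are {G0 stuck-at-1, G2 stuck-at-1, G3 stuck-at-1, G4 stuck-at-1, G5 stuck-at-1}.
Test 2 (P=0, Q=0, R=0, S=0): fault-free G0=1, G1=0, G2=1, G3=1, G4=0, G5=1 → 1; observed 0. Eliminates G0 stuck-at-1, G2 stuck-at-1, G3 stuck-at-1, G5 stuck-at-1.
Only G4 stuck-at-1 is consistent with every test.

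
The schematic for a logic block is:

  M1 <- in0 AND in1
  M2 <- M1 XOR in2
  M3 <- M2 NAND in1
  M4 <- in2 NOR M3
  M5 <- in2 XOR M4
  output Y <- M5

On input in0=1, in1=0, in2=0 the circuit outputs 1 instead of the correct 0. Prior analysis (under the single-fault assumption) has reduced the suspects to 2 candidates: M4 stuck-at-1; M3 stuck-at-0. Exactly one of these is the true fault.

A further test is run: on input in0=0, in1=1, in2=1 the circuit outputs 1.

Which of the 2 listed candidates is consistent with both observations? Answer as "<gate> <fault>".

Evaluate each candidate on input in0=0, in1=1, in2=1:
  M4 stuck-at-1: M1=0, M2=1, M3=0, M4=1 [stuck-at-1], M5=0 → 0 — eliminated
  M3 stuck-at-0: M1=0, M2=1, M3=0 [stuck-at-0], M4=0, M5=1 → 1 — matches
Only M3 stuck-at-0 reproduces the observed 1.

M3 stuck-at-0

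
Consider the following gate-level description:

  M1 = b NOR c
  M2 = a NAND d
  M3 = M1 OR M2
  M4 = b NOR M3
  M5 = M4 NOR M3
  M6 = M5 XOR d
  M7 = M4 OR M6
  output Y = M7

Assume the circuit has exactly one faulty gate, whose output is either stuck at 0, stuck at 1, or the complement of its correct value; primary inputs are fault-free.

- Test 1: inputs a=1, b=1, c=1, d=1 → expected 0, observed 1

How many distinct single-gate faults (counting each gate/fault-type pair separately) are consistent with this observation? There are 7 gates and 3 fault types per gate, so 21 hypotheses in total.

Fault-free: M1=0, M2=0, M3=0, M4=0, M5=1, M6=0, M7=0 → 0. Observed 1.
  M1: stuck-at-1, inverted output ✓; others ✗
  M2: stuck-at-1, inverted output ✓; others ✗
  M3: stuck-at-1, inverted output ✓; others ✗
  M4: stuck-at-1, inverted output ✓; others ✗
  M5: stuck-at-0, inverted output ✓; others ✗
  M6: stuck-at-1, inverted output ✓; others ✗
  M7: stuck-at-1, inverted output ✓; others ✗
Consistent faults: {M1 stuck-at-1, M1 inverted output, M2 stuck-at-1, M2 inverted output, M3 stuck-at-1, M3 inverted output, M4 stuck-at-1, M4 inverted output, M5 stuck-at-0, M5 inverted output, M6 stuck-at-1, M6 inverted output, M7 stuck-at-1, M7 inverted output} — 14 in all.

14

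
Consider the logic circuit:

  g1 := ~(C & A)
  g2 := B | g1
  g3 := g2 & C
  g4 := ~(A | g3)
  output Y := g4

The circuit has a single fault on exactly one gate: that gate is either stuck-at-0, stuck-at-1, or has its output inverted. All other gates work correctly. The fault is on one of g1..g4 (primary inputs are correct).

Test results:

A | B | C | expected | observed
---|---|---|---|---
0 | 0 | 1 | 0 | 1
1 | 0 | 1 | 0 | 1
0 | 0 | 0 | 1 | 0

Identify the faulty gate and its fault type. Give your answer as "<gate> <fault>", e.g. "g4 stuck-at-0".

g4 inverted output

Fault-free values for test 1 (A=0, B=0, C=1): g1=1, g2=1, g3=1, g4=0, giving Y=0. Observed 1.
Test 1: faults giving observed 1 are {g1 stuck-at-0, g1 inverted output, g2 stuck-at-0, g2 inverted output, g3 stuck-at-0, g3 inverted output, g4 stuck-at-1, g4 inverted output}.
Test 2 (A=1, B=0, C=1): fault-free g1=0, g2=0, g3=0, g4=0 → 0; observed 1. Eliminates g1 stuck-at-0, g1 inverted output, g2 stuck-at-0, g2 inverted output, g3 stuck-at-0, g3 inverted output.
Test 3 (A=0, B=0, C=0): fault-free g1=1, g2=1, g3=0, g4=1 → 1; observed 0. Eliminates g4 stuck-at-1.
Only g4 inverted output is consistent with every test.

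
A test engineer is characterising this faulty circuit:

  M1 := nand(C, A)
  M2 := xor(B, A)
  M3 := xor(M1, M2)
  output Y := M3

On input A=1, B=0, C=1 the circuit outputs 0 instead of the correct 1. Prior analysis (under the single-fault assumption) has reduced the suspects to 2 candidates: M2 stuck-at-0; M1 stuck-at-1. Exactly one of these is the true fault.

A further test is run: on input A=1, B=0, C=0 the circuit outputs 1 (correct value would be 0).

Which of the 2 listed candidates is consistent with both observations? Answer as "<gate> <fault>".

Evaluate each candidate on input A=1, B=0, C=0:
  M2 stuck-at-0: M1=1, M2=0 [stuck-at-0], M3=1 → 1 — matches
  M1 stuck-at-1: M1=1 [stuck-at-1], M2=1, M3=0 → 0 — eliminated
Only M2 stuck-at-0 reproduces the observed 1.

M2 stuck-at-0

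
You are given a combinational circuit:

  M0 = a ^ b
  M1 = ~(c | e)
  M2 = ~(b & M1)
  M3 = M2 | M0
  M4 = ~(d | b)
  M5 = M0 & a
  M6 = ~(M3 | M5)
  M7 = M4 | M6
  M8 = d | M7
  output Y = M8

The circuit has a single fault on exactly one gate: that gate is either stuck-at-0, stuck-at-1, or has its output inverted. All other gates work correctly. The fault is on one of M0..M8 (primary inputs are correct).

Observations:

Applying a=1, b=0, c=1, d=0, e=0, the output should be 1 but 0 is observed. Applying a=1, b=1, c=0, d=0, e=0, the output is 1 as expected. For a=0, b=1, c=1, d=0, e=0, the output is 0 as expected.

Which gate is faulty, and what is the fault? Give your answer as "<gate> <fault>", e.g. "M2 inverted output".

M4 stuck-at-0

Fault-free values for test 1 (a=1, b=0, c=1, d=0, e=0): M0=1, M1=0, M2=1, M3=1, M4=1, M5=1, M6=0, M7=1, M8=1, giving Y=1. Observed 0.
Test 1: faults giving observed 0 are {M4 stuck-at-0, M4 inverted output, M7 stuck-at-0, M7 inverted output, M8 stuck-at-0, M8 inverted output}.
Test 2 (a=1, b=1, c=0, d=0, e=0): fault-free M0=0, M1=1, M2=0, M3=0, M4=0, M5=0, M6=1, M7=1, M8=1 → 1; observed 1. Eliminates M7 stuck-at-0, M7 inverted output, M8 stuck-at-0, M8 inverted output.
Test 3 (a=0, b=1, c=1, d=0, e=0): fault-free M0=1, M1=0, M2=1, M3=1, M4=0, M5=0, M6=0, M7=0, M8=0 → 0; observed 0. Eliminates M4 inverted output.
Only M4 stuck-at-0 is consistent with every test.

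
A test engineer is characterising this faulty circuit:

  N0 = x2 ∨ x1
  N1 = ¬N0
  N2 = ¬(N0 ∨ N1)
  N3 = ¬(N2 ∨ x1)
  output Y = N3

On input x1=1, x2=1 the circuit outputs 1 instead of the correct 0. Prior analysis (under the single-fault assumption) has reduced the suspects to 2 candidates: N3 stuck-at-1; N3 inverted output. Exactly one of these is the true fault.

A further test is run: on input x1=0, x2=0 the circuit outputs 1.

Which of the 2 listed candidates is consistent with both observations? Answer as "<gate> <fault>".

Evaluate each candidate on input x1=0, x2=0:
  N3 stuck-at-1: N0=0, N1=1, N2=0, N3=1 [stuck-at-1] → 1 — matches
  N3 inverted output: N0=0, N1=1, N2=0, N3=0 [inverted output] → 0 — eliminated
Only N3 stuck-at-1 reproduces the observed 1.

N3 stuck-at-1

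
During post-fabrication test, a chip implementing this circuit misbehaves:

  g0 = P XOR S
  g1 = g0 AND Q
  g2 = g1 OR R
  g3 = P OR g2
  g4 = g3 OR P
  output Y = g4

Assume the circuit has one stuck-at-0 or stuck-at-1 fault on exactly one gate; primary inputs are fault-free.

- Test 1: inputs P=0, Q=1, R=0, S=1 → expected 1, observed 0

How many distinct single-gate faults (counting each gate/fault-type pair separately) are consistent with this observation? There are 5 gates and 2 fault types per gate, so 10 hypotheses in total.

Fault-free: g0=1, g1=1, g2=1, g3=1, g4=1 → 1. Observed 0.
  g0 stuck-at-0: output 0 ✓
  g0 stuck-at-1: output 1 ✗
  g1 stuck-at-0: output 0 ✓
  g1 stuck-at-1: output 1 ✗
  g2 stuck-at-0: output 0 ✓
  g2 stuck-at-1: output 1 ✗
  g3 stuck-at-0: output 0 ✓
  g3 stuck-at-1: output 1 ✗
  g4 stuck-at-0: output 0 ✓
  g4 stuck-at-1: output 1 ✗
Consistent faults: {g0 stuck-at-0, g1 stuck-at-0, g2 stuck-at-0, g3 stuck-at-0, g4 stuck-at-0} — 5 in all.

5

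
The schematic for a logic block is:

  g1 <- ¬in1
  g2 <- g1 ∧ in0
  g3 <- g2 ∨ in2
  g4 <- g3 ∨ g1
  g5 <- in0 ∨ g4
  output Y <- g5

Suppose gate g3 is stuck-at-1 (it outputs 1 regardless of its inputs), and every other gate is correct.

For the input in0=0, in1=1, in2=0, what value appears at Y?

Propagate with g3 forced: g1=0, g2=0, g3=1 [stuck-at-1], g4=1, g5=1.
So Y = 1. (Without the fault it would be 0.)

1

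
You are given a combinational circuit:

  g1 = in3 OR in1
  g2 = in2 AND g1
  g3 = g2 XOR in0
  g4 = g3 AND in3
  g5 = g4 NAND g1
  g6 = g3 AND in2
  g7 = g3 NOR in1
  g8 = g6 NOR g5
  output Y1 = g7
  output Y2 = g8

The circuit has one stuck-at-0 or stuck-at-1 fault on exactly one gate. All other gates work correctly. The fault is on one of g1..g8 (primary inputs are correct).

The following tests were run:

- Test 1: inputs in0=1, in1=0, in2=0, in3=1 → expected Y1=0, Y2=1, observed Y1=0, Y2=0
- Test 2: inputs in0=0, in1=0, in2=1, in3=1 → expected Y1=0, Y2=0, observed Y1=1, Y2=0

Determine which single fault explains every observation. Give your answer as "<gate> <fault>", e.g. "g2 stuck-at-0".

Fault-free values for test 1 (in0=1, in1=0, in2=0, in3=1): g1=1, g2=0, g3=1, g4=1, g5=0, g6=0, g7=0, g8=1, giving Y1=0, Y2=1. Observed Y1=0, Y2=0.
Test 1: faults giving observed Y1=0, Y2=0 are {g1 stuck-at-0, g4 stuck-at-0, g5 stuck-at-1, g6 stuck-at-1, g8 stuck-at-0}.
Test 2 (in0=0, in1=0, in2=1, in3=1): fault-free g1=1, g2=1, g3=1, g4=1, g5=0, g6=1, g7=0, g8=0 → Y1=0, Y2=0; observed Y1=1, Y2=0. Eliminates g4 stuck-at-0, g5 stuck-at-1, g6 stuck-at-1, g8 stuck-at-0.
Only g1 stuck-at-0 is consistent with every test.

g1 stuck-at-0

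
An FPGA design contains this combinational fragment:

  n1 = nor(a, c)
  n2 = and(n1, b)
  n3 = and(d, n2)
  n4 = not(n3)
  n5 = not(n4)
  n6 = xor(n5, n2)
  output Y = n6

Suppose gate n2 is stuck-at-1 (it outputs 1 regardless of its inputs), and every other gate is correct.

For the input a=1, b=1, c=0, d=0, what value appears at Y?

Propagate with n2 forced: n1=0, n2=1 [stuck-at-1], n3=0, n4=1, n5=0, n6=1.
So Y = 1. (Without the fault it would be 0.)

1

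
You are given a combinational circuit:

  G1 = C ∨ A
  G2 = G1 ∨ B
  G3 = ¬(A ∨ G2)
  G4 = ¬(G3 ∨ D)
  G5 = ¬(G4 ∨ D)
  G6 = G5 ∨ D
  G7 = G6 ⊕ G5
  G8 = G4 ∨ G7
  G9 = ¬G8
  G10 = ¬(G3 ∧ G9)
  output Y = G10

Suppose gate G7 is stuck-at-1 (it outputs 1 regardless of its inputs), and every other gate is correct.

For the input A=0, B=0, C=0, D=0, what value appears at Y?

Propagate with G7 forced: G1=0, G2=0, G3=1, G4=0, G5=1, G6=1, G7=1 [stuck-at-1], G8=1, G9=0, G10=1.
So Y = 1. (Without the fault it would be 0.)

1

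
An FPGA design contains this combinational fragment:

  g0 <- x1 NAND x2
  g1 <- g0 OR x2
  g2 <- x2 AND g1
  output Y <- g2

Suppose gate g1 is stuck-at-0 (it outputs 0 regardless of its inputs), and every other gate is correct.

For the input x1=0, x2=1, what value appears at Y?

0

Propagate with g1 forced: g0=1, g1=0 [stuck-at-0], g2=0.
So Y = 0. (Without the fault it would be 1.)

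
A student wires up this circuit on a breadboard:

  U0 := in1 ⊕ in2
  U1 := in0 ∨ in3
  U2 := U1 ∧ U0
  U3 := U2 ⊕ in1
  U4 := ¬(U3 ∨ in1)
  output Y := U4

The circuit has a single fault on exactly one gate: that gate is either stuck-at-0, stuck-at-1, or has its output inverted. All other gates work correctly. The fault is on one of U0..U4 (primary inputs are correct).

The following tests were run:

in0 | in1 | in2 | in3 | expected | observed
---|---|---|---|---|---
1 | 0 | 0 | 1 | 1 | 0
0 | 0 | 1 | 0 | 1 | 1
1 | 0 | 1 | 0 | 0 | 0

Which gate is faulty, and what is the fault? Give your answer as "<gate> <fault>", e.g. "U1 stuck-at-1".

U0 stuck-at-1

Fault-free values for test 1 (in0=1, in1=0, in2=0, in3=1): U0=0, U1=1, U2=0, U3=0, U4=1, giving Y=1. Observed 0.
Test 1: faults giving observed 0 are {U0 stuck-at-1, U0 inverted output, U2 stuck-at-1, U2 inverted output, U3 stuck-at-1, U3 inverted output, U4 stuck-at-0, U4 inverted output}.
Test 2 (in0=0, in1=0, in2=1, in3=0): fault-free U0=1, U1=0, U2=0, U3=0, U4=1 → 1; observed 1. Eliminates U2 stuck-at-1, U2 inverted output, U3 stuck-at-1, U3 inverted output, U4 stuck-at-0, U4 inverted output.
Test 3 (in0=1, in1=0, in2=1, in3=0): fault-free U0=1, U1=1, U2=1, U3=1, U4=0 → 0; observed 0. Eliminates U0 inverted output.
Only U0 stuck-at-1 is consistent with every test.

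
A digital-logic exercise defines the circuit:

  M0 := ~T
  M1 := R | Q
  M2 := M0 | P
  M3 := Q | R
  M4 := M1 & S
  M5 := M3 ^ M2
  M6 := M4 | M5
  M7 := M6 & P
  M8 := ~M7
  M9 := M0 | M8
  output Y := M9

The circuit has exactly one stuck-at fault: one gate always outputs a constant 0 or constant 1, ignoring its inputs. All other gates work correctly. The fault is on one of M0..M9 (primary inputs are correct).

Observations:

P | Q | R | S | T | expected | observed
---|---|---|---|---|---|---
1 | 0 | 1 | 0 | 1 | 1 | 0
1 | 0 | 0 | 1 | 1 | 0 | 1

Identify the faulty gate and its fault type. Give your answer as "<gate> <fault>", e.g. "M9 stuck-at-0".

M2 stuck-at-0

Fault-free values for test 1 (P=1, Q=0, R=1, S=0, T=1): M0=0, M1=1, M2=1, M3=1, M4=0, M5=0, M6=0, M7=0, M8=1, M9=1, giving Y=1. Observed 0.
Test 1: faults giving observed 0 are {M2 stuck-at-0, M3 stuck-at-0, M4 stuck-at-1, M5 stuck-at-1, M6 stuck-at-1, M7 stuck-at-1, M8 stuck-at-0, M9 stuck-at-0}.
Test 2 (P=1, Q=0, R=0, S=1, T=1): fault-free M0=0, M1=0, M2=1, M3=0, M4=0, M5=1, M6=1, M7=1, M8=0, M9=0 → 0; observed 1. Eliminates M3 stuck-at-0, M4 stuck-at-1, M5 stuck-at-1, M6 stuck-at-1, M7 stuck-at-1, M8 stuck-at-0, M9 stuck-at-0.
Only M2 stuck-at-0 is consistent with every test.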